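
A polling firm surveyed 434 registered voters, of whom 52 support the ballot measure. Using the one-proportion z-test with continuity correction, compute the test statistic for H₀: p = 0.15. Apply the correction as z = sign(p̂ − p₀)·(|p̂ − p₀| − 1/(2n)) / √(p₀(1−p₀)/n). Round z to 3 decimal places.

z = -1.694

With x = 52 successes in n = 434, p̂ = 0.11982. p̂ − p₀ = -0.030184.
Continuity correction 1/(2n) = 1/868 = 0.001152.
Corrected numerator: |-0.030184| − 0.001152 = 0.029032.
Under H₀, SE = √(p₀(1−p₀)/n) = √(0.15·0.85/434) = √0.000293779 = 0.017140.
z = −0.029032/0.017140 = -1.694.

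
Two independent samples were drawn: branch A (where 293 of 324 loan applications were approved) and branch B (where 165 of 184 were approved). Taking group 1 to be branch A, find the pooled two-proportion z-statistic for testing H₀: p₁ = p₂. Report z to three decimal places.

p̂₁ = 293/324 = 0.90432, p̂₂ = 165/184 = 0.89674.
Pooling: p̂ = 458/508 = 0.90157.
Pooled SE = √[0.0887377·0.00852120] ≈ 0.027498.
z = (p̂₁ − p̂₂)/SE = (0.90432 − 0.89674)/0.027498 = 0.00758/0.027498 = 0.276.

z = 0.276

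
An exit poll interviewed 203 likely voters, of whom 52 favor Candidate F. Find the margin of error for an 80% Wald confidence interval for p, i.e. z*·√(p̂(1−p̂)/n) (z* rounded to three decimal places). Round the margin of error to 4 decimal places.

p̂ = 52/203 = 0.25616.
SE = √(p̂(1−p̂)/n) = √(0.190541/203) = 0.030637.
The 80% critical value is z* = 1.282.
So ME = 0.0393.

ME = 0.0393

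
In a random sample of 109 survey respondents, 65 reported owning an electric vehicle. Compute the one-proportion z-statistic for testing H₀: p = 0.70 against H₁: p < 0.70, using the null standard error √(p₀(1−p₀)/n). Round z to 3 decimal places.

With x = 65 successes in n = 109, p̂ = 0.59633.
Under H₀, SE = √(p₀(1−p₀)/n) = √(0.70·0.30/109) = √0.001926606 = 0.043893.
z = (p̂ − p₀)/SE = (0.59633 − 0.70)/0.043893 = -2.362.

z = -2.362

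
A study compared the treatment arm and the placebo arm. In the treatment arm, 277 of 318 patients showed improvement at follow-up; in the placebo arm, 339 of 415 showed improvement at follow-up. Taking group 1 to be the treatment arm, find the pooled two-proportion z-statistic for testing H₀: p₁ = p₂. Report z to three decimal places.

z = 1.986

p̂₁ = 277/318 = 0.87107, p̂₂ = 339/415 = 0.81687.
Pooling: p̂ = 616/733 = 0.84038.
Pooled SE = √[0.1341401·0.00555429] ≈ 0.027296.
z = 0.05420/0.027296 = 1.986.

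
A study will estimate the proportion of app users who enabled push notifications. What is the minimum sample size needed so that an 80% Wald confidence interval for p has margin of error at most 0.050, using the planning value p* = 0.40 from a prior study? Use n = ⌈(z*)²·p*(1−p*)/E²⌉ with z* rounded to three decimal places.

For 80% confidence, z* = 1.282.
p*(1−p*) = 0.40·0.60 = 0.2400.
(z*)²·p*(1−p*)/E² = 1.643524·0.2400/0.002500 = 157.778.
Rounding up, n = 158.

n = 158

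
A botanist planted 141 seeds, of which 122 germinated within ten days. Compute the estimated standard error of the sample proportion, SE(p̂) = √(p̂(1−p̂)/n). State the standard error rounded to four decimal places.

SE = 0.0288

With x = 122 successes in n = 141, p̂ = 0.86525.
p̂(1−p̂) = 0.86525·0.13475 = 0.116592.
SE = √(0.116592/141) = 0.0288.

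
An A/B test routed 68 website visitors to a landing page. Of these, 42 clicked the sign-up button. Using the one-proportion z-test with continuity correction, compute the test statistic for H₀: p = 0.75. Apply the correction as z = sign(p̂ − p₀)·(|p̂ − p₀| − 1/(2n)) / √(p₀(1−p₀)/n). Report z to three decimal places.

p̂ = 42/68 = 0.61765. p̂ − p₀ = -0.132353.
Continuity correction 1/(2n) = 1/136 = 0.007353.
Corrected numerator: |-0.132353| − 0.007353 = 0.125000.
Null standard error: √(0.75·0.25/68) = √0.002757353 = 0.052511.
z = (−)0.125000/0.052511 = -2.380.

z = -2.380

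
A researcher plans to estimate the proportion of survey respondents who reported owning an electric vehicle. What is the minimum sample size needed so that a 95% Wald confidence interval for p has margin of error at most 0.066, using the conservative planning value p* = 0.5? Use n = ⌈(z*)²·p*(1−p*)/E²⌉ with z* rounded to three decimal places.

For 95% confidence, z* = 1.960.
p*(1−p*) = 0.50·0.50 = 0.2500.
(z*)²·p*(1−p*)/E² = 3.841600·0.2500/0.004356 = 220.478.
⌈220.478⌉ = 221.

n = 221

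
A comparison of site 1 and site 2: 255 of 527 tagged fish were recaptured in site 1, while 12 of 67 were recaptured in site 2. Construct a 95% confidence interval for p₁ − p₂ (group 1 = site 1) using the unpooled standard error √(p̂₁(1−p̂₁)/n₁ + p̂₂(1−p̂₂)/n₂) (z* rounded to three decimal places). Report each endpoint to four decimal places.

(0.2035, 0.4060)

p̂₁ = 255/527 = 0.48387, p̂₂ = 12/67 = 0.17910; p̂₁ − p̂₂ = 0.30477.
Unpooled SE = √(p̂₁(1−p̂₁)/n₁ + p̂₂(1−p̂₂)/n₂) = √(0.000473890 + 0.002194419) = 0.051656.
The 95% critical value is z* = 1.960. Margin = 1.960·0.051656 = 0.10125.
So the interval runs from 0.2035 to 0.4060.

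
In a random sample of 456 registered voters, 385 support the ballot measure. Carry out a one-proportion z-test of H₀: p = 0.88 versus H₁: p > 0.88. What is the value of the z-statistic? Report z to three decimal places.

z = -2.346

p̂ = 385/456 = 0.84430.
Null standard error: √(0.88·0.12/456) = √0.000231579 = 0.015218.
z = (p̂ − p₀)/SE = (0.84430 − 0.88)/0.015218 = -2.346.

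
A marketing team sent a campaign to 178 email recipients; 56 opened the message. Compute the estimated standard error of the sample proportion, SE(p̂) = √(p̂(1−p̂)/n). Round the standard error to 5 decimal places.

With x = 56 successes in n = 178, p̂ = 0.31461.
p̂(1−p̂) = 0.31461·0.68539 = 0.215631.
Dividing by n and taking the root: √0.001211410 = 0.03481.

SE = 0.03481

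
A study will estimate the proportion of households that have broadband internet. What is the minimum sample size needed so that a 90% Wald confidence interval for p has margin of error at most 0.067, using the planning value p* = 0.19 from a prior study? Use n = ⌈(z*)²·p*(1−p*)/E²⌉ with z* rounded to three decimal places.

For 90% confidence, z* = 1.645.
p*(1−p*) = 0.1539.
(z*)²·p*(1−p*)/E² = 2.706025·0.1539/0.004489 = 92.773.
⌈92.773⌉ = 93.

n = 93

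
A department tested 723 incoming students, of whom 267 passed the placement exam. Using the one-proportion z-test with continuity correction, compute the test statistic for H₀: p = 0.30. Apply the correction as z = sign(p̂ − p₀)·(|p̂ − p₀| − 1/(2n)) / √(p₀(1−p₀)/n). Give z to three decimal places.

z = 4.025

p̂ = 267/723 = 0.36929. p̂ − p₀ = 0.069295.
1/(2n) = 0.000692.
Corrected numerator: |0.069295| − 0.000692 = 0.068603.
Null standard error: √(0.30·0.70/723) = √0.000290456 = 0.017043.
z = +0.068603/0.017043 = 4.025.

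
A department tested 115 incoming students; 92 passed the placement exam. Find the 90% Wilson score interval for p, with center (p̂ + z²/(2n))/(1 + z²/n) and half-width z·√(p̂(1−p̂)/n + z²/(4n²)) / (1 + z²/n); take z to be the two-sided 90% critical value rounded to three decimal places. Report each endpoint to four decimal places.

p̂ = 92/115 = 0.80000; z = 1.645, so z² = 2.706025.
Denominator 1 + z²/n = 1 + 2.706025/115 = 1.023531.
Center = (0.80000 + 0.011765)/1.023531 = 0.79310.
Radicand: p̂(1−p̂)/n + z²/(4n²) = 0.001391304 + 0.000051154 = 0.001442458.
Half-width = z·√(radicand)/denom = 1.645·0.037980/1.023531 = 0.06104.
CI: 0.79310 ± 0.06104 = (0.7321, 0.8541).

(0.7321, 0.8541)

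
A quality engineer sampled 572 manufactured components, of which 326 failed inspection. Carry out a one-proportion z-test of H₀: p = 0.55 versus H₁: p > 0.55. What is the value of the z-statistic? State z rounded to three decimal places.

Sample proportion p̂ = 326/572 = 0.56993.
SE₀ = √(0.55·0.45/572) = 0.020801.
z = (p̂ − p₀)/SE = (0.56993 − 0.55)/0.020801 = 0.958.

z = 0.958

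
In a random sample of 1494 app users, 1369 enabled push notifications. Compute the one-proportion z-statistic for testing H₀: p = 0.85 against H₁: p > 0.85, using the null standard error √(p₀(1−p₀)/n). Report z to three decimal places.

z = 7.180

p̂ = 1369/1494 = 0.91633.
Under H₀, SE = √(p₀(1−p₀)/n) = √(0.85·0.15/1494) = √0.000085341 = 0.009238.
z = (0.91633 − 0.85)/0.009238 = 0.06633/0.009238 = 7.180.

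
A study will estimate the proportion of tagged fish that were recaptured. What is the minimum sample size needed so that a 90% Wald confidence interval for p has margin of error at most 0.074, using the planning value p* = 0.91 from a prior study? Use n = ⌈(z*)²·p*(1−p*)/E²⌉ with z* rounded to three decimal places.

The 90% critical value is z* = 1.645.
p*(1−p*) = 0.0819.
(z*)²·p*(1−p*)/E² = 2.706025·0.0819/0.005476 = 40.472.
Rounding up, n = 41.

n = 41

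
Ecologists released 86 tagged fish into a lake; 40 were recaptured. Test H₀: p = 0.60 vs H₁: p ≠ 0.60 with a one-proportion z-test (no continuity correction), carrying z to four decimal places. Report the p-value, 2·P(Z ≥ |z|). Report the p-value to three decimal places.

p-value = 0.011

The sample proportion is 40/86 = 0.46512.
Null standard error: √(0.60·0.40/86) = √0.002790698 = 0.052827.
z = (p̂ − p₀)/SE = (40/86 − 0.60)/0.052827 ≈ -2.5533.
From the standard normal, 2·P(Z ≥ |z|) = 0.011.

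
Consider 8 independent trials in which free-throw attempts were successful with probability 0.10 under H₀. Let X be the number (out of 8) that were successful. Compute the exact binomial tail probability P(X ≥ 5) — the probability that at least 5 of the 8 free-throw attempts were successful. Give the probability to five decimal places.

P = 0.00043

X ~ Binomial(n=8, p=0.10).
P(X ≥ 5) = C(8,5)·0.10^5·0.90^3 + C(8,6)·0.10^6·0.90^2 + C(8,7)·0.10^7·0.90^1 + C(8,8)·0.10^8·0.90^0.
= 0.000408 + 0.000023 + 0.000001 + 0.000000 = 0.00043.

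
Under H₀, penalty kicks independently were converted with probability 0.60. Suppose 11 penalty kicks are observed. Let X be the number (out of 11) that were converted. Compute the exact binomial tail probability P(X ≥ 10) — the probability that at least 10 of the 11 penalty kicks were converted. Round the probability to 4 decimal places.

P = 0.0302

X ~ Binomial(n=11, p=0.60).
P(X ≥ 10) = C(11,10)·0.60^10·0.40^1 + C(11,11)·0.60^11·0.40^0.
= 0.026605 + 0.003628 = 0.0302.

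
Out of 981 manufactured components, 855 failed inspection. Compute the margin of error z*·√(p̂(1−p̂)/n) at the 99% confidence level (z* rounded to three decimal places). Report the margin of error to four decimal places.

With x = 855 successes in n = 981, p̂ = 0.87156.
SE = √(p̂(1−p̂)/n) = √(0.111943/981) = 0.010682.
For 99% confidence, z* = 2.576.
Margin of error = z*·SE = 2.576 × 0.010682 = 0.0275.

ME = 0.0275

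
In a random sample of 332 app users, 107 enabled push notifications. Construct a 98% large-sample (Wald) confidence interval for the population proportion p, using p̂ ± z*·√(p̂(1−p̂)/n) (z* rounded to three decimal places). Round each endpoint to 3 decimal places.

(0.263, 0.382)

Sample proportion p̂ = 107/332 = 0.32229.
SE(p̂) = √(0.32229·0.67771/332) = 0.025649.
For 98% confidence, z* = 2.326.
Margin = 2.326·0.025649 = 0.05966.
CI: 0.32229 ± 0.05966 = (0.263, 0.382).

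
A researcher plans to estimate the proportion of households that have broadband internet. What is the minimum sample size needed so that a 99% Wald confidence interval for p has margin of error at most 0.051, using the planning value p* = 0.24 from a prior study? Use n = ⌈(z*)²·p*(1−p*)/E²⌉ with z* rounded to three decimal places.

For 99% confidence, z* = 2.576.
p*(1−p*) = 0.24·0.76 = 0.1824.
Required n before rounding: 6.635776 × 0.1824 / 0.051² = 465.346.
Rounding up, n = 466.

n = 466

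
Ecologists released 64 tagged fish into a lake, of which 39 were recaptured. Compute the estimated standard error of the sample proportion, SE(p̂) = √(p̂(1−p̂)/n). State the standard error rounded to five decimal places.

SE = 0.06099

The sample proportion is 39/64 = 0.60938.
p̂(1−p̂) = 0.238036.
SE = √(0.238036/64) = 0.06099.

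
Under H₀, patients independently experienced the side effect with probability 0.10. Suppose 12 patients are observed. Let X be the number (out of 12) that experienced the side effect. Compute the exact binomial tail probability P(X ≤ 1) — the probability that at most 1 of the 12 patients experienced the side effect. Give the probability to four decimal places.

P = 0.6590

X is binomial with n = 12 and p = 0.10.
P(X ≤ 1) = C(12,0)·0.10^0·0.90^12 + C(12,1)·0.10^1·0.90^11.
= 0.282430 + 0.376573 = 0.6590.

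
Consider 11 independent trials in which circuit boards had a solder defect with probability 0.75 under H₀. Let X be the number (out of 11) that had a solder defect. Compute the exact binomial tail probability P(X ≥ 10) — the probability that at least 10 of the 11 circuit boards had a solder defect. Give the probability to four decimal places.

X is binomial with n = 11 and p = 0.75.
P(X ≥ 10) = C(11,10)·0.75^10·0.25^1 + C(11,11)·0.75^11·0.25^0.
= 0.154862 + 0.042235 = 0.1971.

P = 0.1971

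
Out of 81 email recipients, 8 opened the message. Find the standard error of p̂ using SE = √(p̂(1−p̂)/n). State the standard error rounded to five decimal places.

Sample proportion p̂ = 8/81 = 0.09877.
p̂(1−p̂) = 0.09877·0.90123 = 0.089014.
SE = √(0.089014/81) = √0.001098938 = 0.03315.

SE = 0.03315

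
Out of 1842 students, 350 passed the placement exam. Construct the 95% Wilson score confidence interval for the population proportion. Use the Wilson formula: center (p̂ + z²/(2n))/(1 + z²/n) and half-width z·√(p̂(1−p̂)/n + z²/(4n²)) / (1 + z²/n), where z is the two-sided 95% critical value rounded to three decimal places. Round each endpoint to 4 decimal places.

p̂ = 350/1842 = 0.19001; z = 1.960, so z² = 3.841600.
Denominator 1 + z²/n = 1 + 3.841600/1842 = 1.002086.
Adjusted center: (0.19001 + z²/(2n))/1.002086 = 0.19066.
Radicand: p̂(1−p̂)/n + z²/(4n²) = 0.000083554 + 0.000000283 = 0.000083837.
Half-width = z·√(radicand)/denom = 1.960·0.009156/1.002086 = 0.01791.
So the interval runs from 0.1727 to 0.2086.

(0.1727, 0.2086)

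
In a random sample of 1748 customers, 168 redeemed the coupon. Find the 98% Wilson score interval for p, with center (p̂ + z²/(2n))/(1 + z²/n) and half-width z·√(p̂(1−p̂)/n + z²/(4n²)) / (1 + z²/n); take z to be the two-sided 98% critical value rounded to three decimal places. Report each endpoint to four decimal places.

p̂ = 168/1748 = 0.09611; z = 2.326, so z² = 5.410276.
1 + z²/n = 1.003095.
Center = (0.09611 + 0.001548)/1.003095 = 0.09736.
Radicand: p̂(1−p̂)/n + z²/(4n²) = 0.000049698 + 0.000000443 = 0.000050141.
Half-width = 2.326·√0.000050141/1.003095 = 0.01642.
CI: 0.09736 ± 0.01642 = (0.0809, 0.1138).

(0.0809, 0.1138)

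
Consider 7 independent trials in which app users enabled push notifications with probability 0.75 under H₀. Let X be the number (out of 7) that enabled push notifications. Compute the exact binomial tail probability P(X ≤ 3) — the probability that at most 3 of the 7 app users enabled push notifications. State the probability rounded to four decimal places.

X ~ Binomial(n=7, p=0.75).
P(X ≤ 3) = C(7,0)·0.75^0·0.25^7 + C(7,1)·0.75^1·0.25^6 + C(7,2)·0.75^2·0.25^5 + C(7,3)·0.75^3·0.25^4.
= 0.000061 + 0.001282 + 0.011536 + 0.057678 = 0.0706.

P = 0.0706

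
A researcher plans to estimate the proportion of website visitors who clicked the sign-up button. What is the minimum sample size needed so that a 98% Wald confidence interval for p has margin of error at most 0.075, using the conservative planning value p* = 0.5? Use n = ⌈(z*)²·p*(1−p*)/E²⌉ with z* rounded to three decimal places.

n = 241

z* = 2.326 at the 98% level.
p*(1−p*) = 0.2500.
(z*)²·p*(1−p*)/E² = 5.410276·0.2500/0.005625 = 240.457.
⌈240.457⌉ = 241.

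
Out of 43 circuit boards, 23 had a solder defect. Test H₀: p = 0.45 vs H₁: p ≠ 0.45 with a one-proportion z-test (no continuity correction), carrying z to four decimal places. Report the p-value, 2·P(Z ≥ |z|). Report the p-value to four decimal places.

p̂ = 23/43 = 0.53488.
Under H₀, SE = √(p₀(1−p₀)/n) = √(0.45·0.55/43) = √0.005755814 = 0.075867.
z = (p̂ − p₀)/SE = (23/43 − 0.45)/0.075867 ≈ 1.1188.
p-value = 2·P(Z ≥ |z|) with z = 1.1188 → 0.2632.

p-value = 0.2632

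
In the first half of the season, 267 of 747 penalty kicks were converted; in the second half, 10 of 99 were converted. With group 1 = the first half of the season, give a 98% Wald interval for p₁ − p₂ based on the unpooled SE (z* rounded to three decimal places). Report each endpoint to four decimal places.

(0.1750, 0.3378)

p̂₁ = 0.35743, p̂₂ = 0.10101, so the observed difference is 0.25642.
Unpooled SE = √(p̂₁(1−p̂₁)/n₁ + p̂₂(1−p̂₂)/n₂) = √(0.000307461 + 0.000917243) = 0.034996.
z* = 2.326 at the 98% level. Margin of error = 0.08140.
CI: 0.25642 ± 0.08140 = (0.1750, 0.3378).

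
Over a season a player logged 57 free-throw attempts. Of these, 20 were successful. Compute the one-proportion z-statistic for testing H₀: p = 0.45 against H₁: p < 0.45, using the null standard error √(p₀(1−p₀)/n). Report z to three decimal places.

z = -1.504

With x = 20 successes in n = 57, p̂ = 0.35088.
Null standard error: √(0.45·0.55/57) = √0.004342105 = 0.065895.
z = (0.35088 − 0.45)/0.065895 = -0.09912/0.065895 = -1.504.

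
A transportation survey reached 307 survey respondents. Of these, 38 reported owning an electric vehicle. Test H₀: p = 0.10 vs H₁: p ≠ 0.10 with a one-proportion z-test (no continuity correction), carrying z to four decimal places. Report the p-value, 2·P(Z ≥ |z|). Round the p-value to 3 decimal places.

p̂ = 38/307 = 0.12378.
Under H₀, SE = √(p₀(1−p₀)/n) = √(0.10·0.90/307) = √0.000293160 = 0.017122.
z = (p̂ − p₀)/SE = (38/307 − 0.10)/0.017122 ≈ 1.3888.
p-value = 2·P(Z ≥ |z|) with z = 1.3888 → 0.165.

p-value = 0.165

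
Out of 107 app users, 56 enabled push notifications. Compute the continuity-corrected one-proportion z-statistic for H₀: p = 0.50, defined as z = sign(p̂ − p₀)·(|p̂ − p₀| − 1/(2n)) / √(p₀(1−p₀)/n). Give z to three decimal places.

z = 0.387

p̂ = 56/107 = 0.52336. p̂ − p₀ = 0.023364.
1/(2n) = 0.004673.
Corrected numerator: |0.023364| − 0.004673 = 0.018691.
Null standard error: √(0.50·0.50/107) = √0.002336449 = 0.048337.
z = (+)0.018691/0.048337 = 0.387.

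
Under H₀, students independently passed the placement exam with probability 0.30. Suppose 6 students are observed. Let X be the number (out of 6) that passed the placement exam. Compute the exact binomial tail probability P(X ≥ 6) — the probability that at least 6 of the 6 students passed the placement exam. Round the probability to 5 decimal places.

P = 0.00073

X is binomial with n = 6 and p = 0.30.
P(X ≥ 6) = C(6,6)·0.30^6·0.70^0.
= 0.000729 = 0.00073.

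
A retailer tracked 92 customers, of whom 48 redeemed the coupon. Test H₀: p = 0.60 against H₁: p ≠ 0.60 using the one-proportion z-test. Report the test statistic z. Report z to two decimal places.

z = -1.53

The sample proportion is 48/92 = 0.52174.
SE₀ = √(0.60·0.40/92) = 0.051075.
Test statistic: z = -0.07826/0.051075 = -1.53.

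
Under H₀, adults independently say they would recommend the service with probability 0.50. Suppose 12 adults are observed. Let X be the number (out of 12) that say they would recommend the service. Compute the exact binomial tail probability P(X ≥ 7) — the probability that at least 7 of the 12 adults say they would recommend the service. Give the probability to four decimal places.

X is binomial with n = 12 and p = 0.50.
P(X ≥ 7) = Σ_{j=7}^{12} C(12,j)·0.50^j·0.50^{12−j}.
= 0.193359 + 0.120850 + 0.053711 + 0.016113 + 0.002930 + 0.000244 = 0.3872.

P = 0.3872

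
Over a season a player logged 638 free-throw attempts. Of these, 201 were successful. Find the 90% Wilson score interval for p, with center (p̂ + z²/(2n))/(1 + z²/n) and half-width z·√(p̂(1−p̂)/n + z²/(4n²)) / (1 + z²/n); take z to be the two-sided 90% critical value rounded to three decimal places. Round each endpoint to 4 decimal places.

p̂ = 201/638 = 0.31505; z = 1.645, so z² = 2.706025.
Denominator 1 + z²/n = 1 + 2.706025/638 = 1.004241.
Adjusted center: (0.31505 + z²/(2n))/1.004241 = 0.31583.
Radicand: p̂(1−p̂)/n + z²/(4n²) = 0.000338233 + 0.000001662 = 0.000339895.
Half-width = z·√(radicand)/denom = 1.645·0.018436/1.004241 = 0.03020.
So the interval runs from 0.2856 to 0.3460.

(0.2856, 0.3460)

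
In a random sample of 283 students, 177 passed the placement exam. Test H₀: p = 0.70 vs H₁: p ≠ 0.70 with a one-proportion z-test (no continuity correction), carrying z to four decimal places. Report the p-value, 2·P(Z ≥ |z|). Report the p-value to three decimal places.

With x = 177 successes in n = 283, p̂ = 0.62544.
Null standard error: √(0.70·0.30/283) = √0.000742049 = 0.027241.
z = (p̂ − p₀)/SE = (177/283 − 0.70)/0.027241 ≈ -2.7370.
p-value = 2·P(Z ≥ |z|) with z = -2.7370 → 0.006.

p-value = 0.006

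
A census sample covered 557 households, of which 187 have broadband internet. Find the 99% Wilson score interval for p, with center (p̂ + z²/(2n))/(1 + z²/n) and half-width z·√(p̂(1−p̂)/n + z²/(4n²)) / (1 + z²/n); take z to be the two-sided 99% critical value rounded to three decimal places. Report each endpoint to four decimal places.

p̂ = 187/557 = 0.33573; z = 2.576, so z² = 6.635776.
Denominator 1 + z²/n = 1 + 6.635776/557 = 1.011913.
Center = (0.33573 + 0.005957)/1.011913 = 0.33766.
Radicand: p̂(1−p̂)/n + z²/(4n²) = 0.000400385 + 0.000005347 = 0.000405732.
Half-width = 2.576·√0.000405732/1.011913 = 0.05128.
Interval: 0.33766 ± 0.05128 → (0.2864, 0.3889).

(0.2864, 0.3889)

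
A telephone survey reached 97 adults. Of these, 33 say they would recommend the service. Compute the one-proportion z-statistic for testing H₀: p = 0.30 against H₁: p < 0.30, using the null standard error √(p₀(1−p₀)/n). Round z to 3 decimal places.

z = 0.864

Sample proportion p̂ = 33/97 = 0.34021.
Null standard error: √(0.30·0.70/97) = √0.002164948 = 0.046529.
z = (p̂ − p₀)/SE = (0.34021 − 0.30)/0.046529 = 0.864.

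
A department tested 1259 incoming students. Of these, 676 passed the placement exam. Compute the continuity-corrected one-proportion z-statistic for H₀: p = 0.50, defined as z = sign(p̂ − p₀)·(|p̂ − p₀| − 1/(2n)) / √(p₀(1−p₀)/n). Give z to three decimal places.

z = 2.593

The sample proportion is 676/1259 = 0.53693. p̂ − p₀ = 0.036934.
1/(2n) = 0.000397.
Corrected numerator: |0.036934| − 0.000397 = 0.036537.
Null standard error: √(0.50·0.50/1259) = √0.000198570 = 0.014091.
z = (+)0.036537/0.014091 = 2.593.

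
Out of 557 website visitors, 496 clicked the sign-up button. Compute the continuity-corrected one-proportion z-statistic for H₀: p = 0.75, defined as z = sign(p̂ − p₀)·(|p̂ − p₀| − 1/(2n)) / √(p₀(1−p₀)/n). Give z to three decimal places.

The sample proportion is 496/557 = 0.89048. p̂ − p₀ = 0.140485.
Continuity correction 1/(2n) = 1/1114 = 0.000898.
Corrected numerator: |0.140485| − 0.000898 = 0.139587.
Null standard error: √(0.75·0.25/557) = √0.000336625 = 0.018347.
z = +0.139587/0.018347 = 7.608.

z = 7.608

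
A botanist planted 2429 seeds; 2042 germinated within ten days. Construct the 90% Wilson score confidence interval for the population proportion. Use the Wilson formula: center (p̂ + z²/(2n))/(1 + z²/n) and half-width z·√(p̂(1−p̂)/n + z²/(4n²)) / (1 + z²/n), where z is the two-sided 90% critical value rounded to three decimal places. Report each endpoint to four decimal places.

p̂ = 2042/2429 = 0.84068; z = 1.645, so z² = 2.706025.
1 + z²/n = 1.001114.
Center = (0.84068 + 0.000557)/1.001114 = 0.84030.
Radicand: p̂(1−p̂)/n + z²/(4n²) = 0.000055142 + 0.000000115 = 0.000055257.
Half-width = 1.645·√0.000055257/1.001114 = 0.01221.
CI: 0.84030 ± 0.01221 = (0.8281, 0.8525).

(0.8281, 0.8525)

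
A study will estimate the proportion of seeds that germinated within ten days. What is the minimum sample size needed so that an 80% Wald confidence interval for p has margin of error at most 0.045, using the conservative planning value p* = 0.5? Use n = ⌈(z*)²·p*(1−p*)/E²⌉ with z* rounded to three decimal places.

For 80% confidence, z* = 1.282.
p*(1−p*) = 0.50·0.50 = 0.2500.
(z*)²·p*(1−p*)/E² = 1.643524·0.2500/0.002025 = 202.904.
Rounding up, n = 203.

n = 203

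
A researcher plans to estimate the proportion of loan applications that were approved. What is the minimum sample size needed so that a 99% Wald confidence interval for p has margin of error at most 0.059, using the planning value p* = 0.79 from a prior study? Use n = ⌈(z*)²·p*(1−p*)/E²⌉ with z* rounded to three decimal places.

z* = 2.576 at the 99% level.
p*(1−p*) = 0.79·0.21 = 0.1659.
Required n before rounding: 6.635776 × 0.1659 / 0.059² = 316.253.
⌈316.253⌉ = 317.

n = 317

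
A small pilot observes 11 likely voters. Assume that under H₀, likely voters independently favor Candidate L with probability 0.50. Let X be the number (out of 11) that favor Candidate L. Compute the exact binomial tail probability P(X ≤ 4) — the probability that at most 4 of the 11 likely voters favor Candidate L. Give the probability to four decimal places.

P = 0.2744

X ~ Binomial(n=11, p=0.50).
P(X ≤ 4) = Σ_{j=0}^{4} C(11,j)·0.50^j·0.50^{11−j}.
= 0.000488 + 0.005371 + 0.026855 + 0.080566 + 0.161133 = 0.2744.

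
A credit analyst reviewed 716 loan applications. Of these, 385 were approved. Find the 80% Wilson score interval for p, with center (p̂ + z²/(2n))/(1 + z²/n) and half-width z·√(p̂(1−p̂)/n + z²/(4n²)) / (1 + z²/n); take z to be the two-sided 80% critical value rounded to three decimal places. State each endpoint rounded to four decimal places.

Here p̂ = 385/716 = 0.53771 and z = 1.282 (z² = 1.643524).
Denominator 1 + z²/n = 1 + 1.643524/716 = 1.002295.
Center = (0.53771 + 0.001148)/1.002295 = 0.53762.
Radicand: p̂(1−p̂)/n + z²/(4n²) = 0.000347176 + 0.000000801 = 0.000347977.
Half-width = z·√(radicand)/denom = 1.282·0.018654/1.002295 = 0.02386.
So the interval runs from 0.5138 to 0.5615.

(0.5138, 0.5615)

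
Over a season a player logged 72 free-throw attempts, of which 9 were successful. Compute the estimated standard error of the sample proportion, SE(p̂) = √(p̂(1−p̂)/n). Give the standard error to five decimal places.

SE = 0.03898

Sample proportion p̂ = 9/72 = 0.12500.
p̂(1−p̂) = 0.109375.
SE = √(0.109375/72) = 0.03898.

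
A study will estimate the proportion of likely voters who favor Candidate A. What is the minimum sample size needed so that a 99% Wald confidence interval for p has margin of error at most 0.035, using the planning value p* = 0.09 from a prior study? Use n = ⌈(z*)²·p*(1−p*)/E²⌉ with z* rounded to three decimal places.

The 99% critical value is z* = 2.576.
p*(1−p*) = 0.09·0.91 = 0.0819.
Required n before rounding: 6.635776 × 0.0819 / 0.035² = 443.649.
Rounding up, n = 444.

n = 444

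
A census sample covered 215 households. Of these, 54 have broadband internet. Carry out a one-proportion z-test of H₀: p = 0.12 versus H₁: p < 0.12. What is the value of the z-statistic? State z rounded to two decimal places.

z = 5.92

With x = 54 successes in n = 215, p̂ = 0.25116.
SE₀ = √(0.12·0.88/215) = 0.022162.
z = (p̂ − p₀)/SE = (0.25116 − 0.12)/0.022162 = 5.92.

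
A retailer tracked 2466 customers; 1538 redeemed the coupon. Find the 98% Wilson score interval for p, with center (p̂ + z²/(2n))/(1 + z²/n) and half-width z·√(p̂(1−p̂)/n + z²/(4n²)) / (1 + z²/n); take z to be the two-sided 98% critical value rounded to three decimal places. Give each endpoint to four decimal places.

(0.6007, 0.6461)

p̂ = 1538/2466 = 0.62368; z = 2.326, so z² = 5.410276.
1 + z²/n = 1.002194.
Adjusted center: (0.62368 + z²/(2n))/1.002194 = 0.62341.
Radicand: p̂(1−p̂)/n + z²/(4n²) = 0.000095175 + 0.000000222 = 0.000095397.
Half-width = 2.326·√0.000095397/1.002194 = 0.02267.
CI: 0.62341 ± 0.02267 = (0.6007, 0.6461).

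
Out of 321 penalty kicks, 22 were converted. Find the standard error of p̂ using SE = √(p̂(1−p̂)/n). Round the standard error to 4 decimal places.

The sample proportion is 22/321 = 0.06854.
p̂(1−p̂) = 0.06854·0.93146 = 0.063842.
SE = √(0.063842/321) = 0.0141.

SE = 0.0141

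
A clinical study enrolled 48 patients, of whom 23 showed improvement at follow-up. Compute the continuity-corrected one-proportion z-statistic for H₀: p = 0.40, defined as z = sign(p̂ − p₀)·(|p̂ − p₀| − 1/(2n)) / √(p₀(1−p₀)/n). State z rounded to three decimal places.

z = 0.972

Sample proportion p̂ = 23/48 = 0.47917. p̂ − p₀ = 0.079167.
Continuity correction 1/(2n) = 1/96 = 0.010417.
Corrected numerator: |0.079167| − 0.010417 = 0.068750.
Null standard error: √(0.40·0.60/48) = √0.005000000 = 0.070711.
z = (+)0.068750/0.070711 = 0.972.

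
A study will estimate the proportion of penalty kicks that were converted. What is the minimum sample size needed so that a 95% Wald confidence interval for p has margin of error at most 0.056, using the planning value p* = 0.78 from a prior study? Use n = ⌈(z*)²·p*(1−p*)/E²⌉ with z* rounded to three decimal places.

n = 211

For 95% confidence, z* = 1.960.
p*(1−p*) = 0.78·0.22 = 0.1716.
(z*)²·p*(1−p*)/E² = 3.841600·0.1716/0.003136 = 210.210.
⌈210.210⌉ = 211.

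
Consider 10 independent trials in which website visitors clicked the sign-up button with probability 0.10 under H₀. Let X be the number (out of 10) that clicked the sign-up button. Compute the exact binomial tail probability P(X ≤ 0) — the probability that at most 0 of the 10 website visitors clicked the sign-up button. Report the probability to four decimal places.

P = 0.3487

X is binomial with n = 10 and p = 0.10.
P(X ≤ 0) = C(10,0)·0.10^0·0.90^10.
= 0.348678 = 0.3487.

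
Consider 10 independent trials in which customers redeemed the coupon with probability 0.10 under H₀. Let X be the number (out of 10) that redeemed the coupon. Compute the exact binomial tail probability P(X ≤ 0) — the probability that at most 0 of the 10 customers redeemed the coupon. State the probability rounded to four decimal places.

X is binomial with n = 10 and p = 0.10.
P(X ≤ 0) = C(10,0)·0.10^0·0.90^10.
= 0.348678 = 0.3487.

P = 0.3487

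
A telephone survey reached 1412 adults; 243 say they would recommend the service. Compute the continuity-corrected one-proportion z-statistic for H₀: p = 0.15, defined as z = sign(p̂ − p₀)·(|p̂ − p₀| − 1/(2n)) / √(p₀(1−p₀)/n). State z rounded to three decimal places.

z = 2.288

Sample proportion p̂ = 243/1412 = 0.17210. p̂ − p₀ = 0.022096.
Continuity correction 1/(2n) = 1/2824 = 0.000354.
Corrected numerator: |0.022096| − 0.000354 = 0.021742.
Null standard error: √(0.15·0.85/1412) = √0.000090297 = 0.009502.
z = +0.021742/0.009502 = 2.288.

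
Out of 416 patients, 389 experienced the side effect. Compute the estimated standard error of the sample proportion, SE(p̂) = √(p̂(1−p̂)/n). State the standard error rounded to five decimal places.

With x = 389 successes in n = 416, p̂ = 0.93510.
p̂(1−p̂) = 0.060688.
Dividing by n and taking the root: √0.000145885 = 0.01208.

SE = 0.01208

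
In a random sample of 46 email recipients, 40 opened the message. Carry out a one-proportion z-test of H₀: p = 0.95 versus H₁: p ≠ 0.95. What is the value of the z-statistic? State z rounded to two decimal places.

z = -2.50

The sample proportion is 40/46 = 0.86957.
Under H₀, SE = √(p₀(1−p₀)/n) = √(0.95·0.05/46) = √0.001032609 = 0.032134.
z = (0.86957 − 0.95)/0.032134 = -0.08043/0.032134 = -2.50.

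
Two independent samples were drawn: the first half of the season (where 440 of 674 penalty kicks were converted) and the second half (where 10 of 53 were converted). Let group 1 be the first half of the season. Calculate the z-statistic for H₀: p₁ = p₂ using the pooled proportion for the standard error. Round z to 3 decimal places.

z = 6.699

Sample proportions: p̂₁ = 440/674 = 0.65282 and p̂₂ = 10/53 = 0.18868.
Pooling: p̂ = 450/727 = 0.61898.
Pooled SE = √[0.2358433·0.02035160] ≈ 0.069281.
z = 0.46414/0.069281 = 6.699.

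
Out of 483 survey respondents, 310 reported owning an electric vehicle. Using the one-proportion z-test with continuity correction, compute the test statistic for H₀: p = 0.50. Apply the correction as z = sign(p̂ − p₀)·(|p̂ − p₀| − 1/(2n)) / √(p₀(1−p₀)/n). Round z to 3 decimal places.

Sample proportion p̂ = 310/483 = 0.64182. p̂ − p₀ = 0.141822.
1/(2n) = 0.001035.
Corrected numerator: |0.141822| − 0.001035 = 0.140787.
Null standard error: √(0.50·0.50/483) = √0.000517598 = 0.022751.
z = +0.140787/0.022751 = 6.188.

z = 6.188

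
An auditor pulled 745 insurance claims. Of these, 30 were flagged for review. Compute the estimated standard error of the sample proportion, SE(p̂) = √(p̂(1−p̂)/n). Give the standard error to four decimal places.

With x = 30 successes in n = 745, p̂ = 0.04027.
p̂(1−p̂) = 0.038648.
SE = √(0.038648/745) = √0.000051877 = 0.0072.

SE = 0.0072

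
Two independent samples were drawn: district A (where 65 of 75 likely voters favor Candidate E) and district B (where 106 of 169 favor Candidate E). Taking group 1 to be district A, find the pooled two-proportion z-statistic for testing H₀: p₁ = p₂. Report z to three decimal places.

z = 3.769

p̂₁ = 65/75 = 0.86667, p̂₂ = 106/169 = 0.62722.
Pooled p̂ = (65+106)/(75+169) = 171/244 = 0.70082.
Pooled SE = √[0.2096715·0.01925049] ≈ 0.063532.
z = (p̂₁ − p̂₂)/SE = (0.86667 − 0.62722)/0.063532 = 0.23945/0.063532 = 3.769.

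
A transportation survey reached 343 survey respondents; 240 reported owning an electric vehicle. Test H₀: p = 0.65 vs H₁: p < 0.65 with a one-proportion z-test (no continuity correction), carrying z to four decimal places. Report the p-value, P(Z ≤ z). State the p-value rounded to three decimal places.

p̂ = 240/343 = 0.69971.
SE₀ = √(0.65·0.35/343) = 0.025754.
Test statistic (full precision, shown to 4 dp): z = (240/343 − 0.65)/SE₀ ≈ 1.9301.
p-value = P(Z ≤ z) with z = 1.9301 → 0.973.

p-value = 0.973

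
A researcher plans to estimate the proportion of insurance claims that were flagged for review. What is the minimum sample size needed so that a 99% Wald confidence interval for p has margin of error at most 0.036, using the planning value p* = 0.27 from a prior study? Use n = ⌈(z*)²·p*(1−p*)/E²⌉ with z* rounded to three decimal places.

For 99% confidence, z* = 2.576.
p*(1−p*) = 0.1971.
(z*)²·p*(1−p*)/E² = 6.635776·0.1971/0.001296 = 1009.191.
Rounding up, n = 1010.

n = 1010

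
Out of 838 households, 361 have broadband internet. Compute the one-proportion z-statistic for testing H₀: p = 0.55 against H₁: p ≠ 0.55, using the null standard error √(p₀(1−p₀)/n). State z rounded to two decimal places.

The sample proportion is 361/838 = 0.43079.
SE₀ = √(0.55·0.45/838) = 0.017186.
z = (0.43079 − 0.55)/0.017186 = -0.11921/0.017186 = -6.94.

z = -6.94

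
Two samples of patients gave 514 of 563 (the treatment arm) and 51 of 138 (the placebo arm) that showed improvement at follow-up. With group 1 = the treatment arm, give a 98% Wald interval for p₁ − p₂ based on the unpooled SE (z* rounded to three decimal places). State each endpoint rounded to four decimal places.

p̂₁ = 0.91297, p̂₂ = 0.36957, so the observed difference is 0.54340.
Unpooled SE = √(p̂₁(1−p̂₁)/n₁ + p̂₂(1−p̂₂)/n₂) = √(0.000141135 + 0.001688310) = 0.042772.
z* = 2.326 at the 98% level. Margin of error = 0.09949.
So the interval runs from 0.4439 to 0.6429.

(0.4439, 0.6429)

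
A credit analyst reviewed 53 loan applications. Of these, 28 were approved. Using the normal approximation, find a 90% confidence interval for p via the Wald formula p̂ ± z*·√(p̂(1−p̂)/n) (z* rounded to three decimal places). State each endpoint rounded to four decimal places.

(0.4155, 0.6411)

p̂ = 28/53 = 0.52830.
SE(p̂) = √(0.52830·0.47170/53) = 0.068570.
For 90% confidence, z* = 1.645.
Margin = 1.645·0.068570 = 0.11280.
So the interval runs from 0.4155 to 0.6411.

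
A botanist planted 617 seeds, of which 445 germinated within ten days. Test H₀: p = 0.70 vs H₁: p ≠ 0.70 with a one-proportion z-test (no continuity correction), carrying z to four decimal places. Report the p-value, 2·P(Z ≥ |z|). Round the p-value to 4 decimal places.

p-value = 0.2498

p̂ = 445/617 = 0.72123.
Null standard error: √(0.70·0.30/617) = √0.000340357 = 0.018449.
Test statistic (full precision, shown to 4 dp): z = (445/617 − 0.70)/SE₀ ≈ 1.1509.
p-value = 2·P(Z ≥ |z|) with z = 1.1509 → 0.2498.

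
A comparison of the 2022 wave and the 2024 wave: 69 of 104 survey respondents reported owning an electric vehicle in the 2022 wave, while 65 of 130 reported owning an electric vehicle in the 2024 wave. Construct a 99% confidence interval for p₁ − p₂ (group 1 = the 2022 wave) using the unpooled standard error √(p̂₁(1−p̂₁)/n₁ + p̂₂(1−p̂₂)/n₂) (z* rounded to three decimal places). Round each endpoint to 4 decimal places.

(-0.0009, 0.3278)

p̂₁ = 0.66346, p̂₂ = 0.50000, so the observed difference is 0.16346.
SE = √(0.002146926 + 0.001923077) = √0.004070003 = 0.063797.
z* = 2.576 at the 99% level. Margin of error = 0.16434.
Interval: 0.16346 ± 0.16434 → (-0.0009, 0.3278).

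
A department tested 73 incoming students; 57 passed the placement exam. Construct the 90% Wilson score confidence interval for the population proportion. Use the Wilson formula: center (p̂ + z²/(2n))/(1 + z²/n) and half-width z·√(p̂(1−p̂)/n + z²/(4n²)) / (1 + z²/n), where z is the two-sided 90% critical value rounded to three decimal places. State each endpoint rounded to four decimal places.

Here p̂ = 57/73 = 0.78082 and z = 1.645 (z² = 2.706025).
Denominator 1 + z²/n = 1 + 2.706025/73 = 1.037069.
Center = (0.78082 + 0.018534)/1.037069 = 0.77078.
Radicand: p̂(1−p̂)/n + z²/(4n²) = 0.002344371 + 0.000126948 = 0.002471319.
Half-width = z·√(radicand)/denom = 1.645·0.049712/1.037069 = 0.07885.
Interval: 0.77078 ± 0.07885 → (0.6919, 0.8496).

(0.6919, 0.8496)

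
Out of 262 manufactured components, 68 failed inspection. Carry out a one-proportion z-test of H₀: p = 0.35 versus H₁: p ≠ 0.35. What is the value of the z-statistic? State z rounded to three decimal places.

Sample proportion p̂ = 68/262 = 0.25954.
Null standard error: √(0.35·0.65/262) = √0.000868321 = 0.029467.
z = (0.25954 − 0.35)/0.029467 = -0.09046/0.029467 = -3.070.

z = -3.070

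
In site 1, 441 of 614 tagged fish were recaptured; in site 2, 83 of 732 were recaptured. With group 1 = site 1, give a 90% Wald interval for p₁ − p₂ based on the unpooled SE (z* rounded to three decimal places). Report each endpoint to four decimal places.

p̂₁ = 0.71824, p̂₂ = 0.11339, so the observed difference is 0.60485.
SE = √(0.000329594 + 0.000137338) = √0.000466932 = 0.021609.
The 90% critical value is z* = 1.645. Margin = 1.645·0.021609 = 0.03555.
CI: 0.60485 ± 0.03555 = (0.5693, 0.6404).

(0.5693, 0.6404)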